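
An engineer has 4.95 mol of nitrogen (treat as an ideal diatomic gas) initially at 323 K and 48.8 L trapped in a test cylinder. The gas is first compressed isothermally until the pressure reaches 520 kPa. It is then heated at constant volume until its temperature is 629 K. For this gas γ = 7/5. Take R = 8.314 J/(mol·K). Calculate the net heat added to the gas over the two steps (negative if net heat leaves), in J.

22900 J

P₁ = nRT₁/V₁ = 4.95×8.314×323/48.8 = 272 kPa.
Step 1 — Isothermal: T stays 323 K; PV = const ⇒ V₂ = 25.6 L, P₂ = 520 kPa.
ΔU = 0 (ideal gas, T constant).
W = nRT ln(V₂/V₁) = 4.95×8.314×323×ln(0.524) = -8590 J.
Q = ΔU + W = -8590 J.
State after step 1: P = 520 kPa, V = 25.6 L, T = 323 K.
Step 2 — Isochoric: V stays 25.6 L; P/T = const ⇒ T₂ = 629 K, P₂ = 1010 kPa.
W = 0 (no volume change).
ΔU = nCvΔT = 4.95×20.8×(629−323) = 31500 J.
Q = ΔU = 31500 J.
Net over both steps: W = -8590 J, Q = 22900 J, ΔU = 31500 J.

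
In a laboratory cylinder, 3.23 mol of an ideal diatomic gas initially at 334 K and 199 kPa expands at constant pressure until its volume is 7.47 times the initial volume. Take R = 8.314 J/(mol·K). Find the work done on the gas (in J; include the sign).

-58000 J

V₁ = nRT₁/P₁ = 3.23×8.314×334/199 = 45.1 L.
Isobaric: P stays 199 kPa; V/T = const ⇒ T₂ = 2490 K, V₂ = 337 L.
W = PΔV = 199×(337−45.1) kPa·L = 58000 J.
Work done on the gas = −W_by = -58000 J.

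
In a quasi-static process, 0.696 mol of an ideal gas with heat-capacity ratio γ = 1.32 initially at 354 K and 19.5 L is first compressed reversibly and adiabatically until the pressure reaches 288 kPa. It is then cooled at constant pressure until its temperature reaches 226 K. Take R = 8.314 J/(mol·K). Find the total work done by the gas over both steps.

-3080 J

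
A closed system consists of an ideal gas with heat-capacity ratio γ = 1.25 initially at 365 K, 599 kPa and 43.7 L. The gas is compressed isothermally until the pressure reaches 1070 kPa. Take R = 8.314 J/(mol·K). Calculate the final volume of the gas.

Isothermal: T stays 365 K; PV = const ⇒ V₂ = 24.5 L, P₂ = 1070 kPa.

24.5 L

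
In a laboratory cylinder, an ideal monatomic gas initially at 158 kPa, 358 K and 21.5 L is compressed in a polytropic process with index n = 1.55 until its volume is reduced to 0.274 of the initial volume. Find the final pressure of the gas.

Polytropic n=1.55: T₂ = T₁(V₁/V₂)^(n−1) = 358×(3.65)^0.55 = 730 K; P₂ = P₁(V₁/V₂)^n = 1180 kPa.

1180 kPa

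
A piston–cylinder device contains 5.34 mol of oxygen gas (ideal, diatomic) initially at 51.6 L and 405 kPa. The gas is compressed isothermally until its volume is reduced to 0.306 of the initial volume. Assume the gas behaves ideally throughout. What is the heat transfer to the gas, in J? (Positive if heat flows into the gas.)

T₁ = P₁V₁/(nR) = 405×51.6/(5.34×8.314) = 471 K.
Isothermal: T stays 471 K; PV = const ⇒ V₂ = 15.8 L, P₂ = 1320 kPa.
ΔU = 0 (ideal gas, T constant).
W = nRT ln(V₂/V₁) = 5.34×8.314×471×ln(0.306) = -24700 J.
Q = ΔU + W = -24700 J.

-24700 J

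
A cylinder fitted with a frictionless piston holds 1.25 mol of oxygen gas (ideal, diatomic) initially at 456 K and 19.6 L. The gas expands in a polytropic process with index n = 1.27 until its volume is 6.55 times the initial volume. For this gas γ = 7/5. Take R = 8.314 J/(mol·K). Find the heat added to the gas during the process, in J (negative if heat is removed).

P₁ = nRT₁/V₁ = 1.25×8.314×456/19.6 = 242 kPa.
Polytropic n=1.27: T₂ = T₁(V₁/V₂)^(n−1) = 456×(0.153)^0.27 = 275 K; P₂ = P₁(V₁/V₂)^n = 22.2 kPa.
W = (P₁V₁−P₂V₂)/(n−1) = (242×19.6−22.2×128)/0.27 = 6990 J.
ΔU = nCvΔT = 1.25×20.8×(275−456) = -4710 J.
Q = ΔU + W = 2270 J.

2270 J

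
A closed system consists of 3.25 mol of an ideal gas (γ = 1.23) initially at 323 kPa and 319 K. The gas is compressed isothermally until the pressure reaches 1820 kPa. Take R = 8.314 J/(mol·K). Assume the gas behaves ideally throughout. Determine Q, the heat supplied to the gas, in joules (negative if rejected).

-14900 J

V₁ = nRT₁/P₁ = 3.25×8.314×319/323 = 26.7 L.
Isothermal: T stays 319 K; PV = const ⇒ V₂ = 4.74 L, P₂ = 1820 kPa.
ΔU = 0 (ideal gas, T constant).
W = nRT ln(V₂/V₁) = 3.25×8.314×319×ln(0.177) = -14900 J.
Q = ΔU + W = -14900 J.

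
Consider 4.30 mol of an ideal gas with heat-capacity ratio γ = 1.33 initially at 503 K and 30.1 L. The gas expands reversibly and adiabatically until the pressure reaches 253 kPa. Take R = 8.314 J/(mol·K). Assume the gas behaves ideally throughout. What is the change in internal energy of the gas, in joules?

P₁ = nRT₁/V₁ = 4.30×8.314×503/30.1 = 597 kPa.
Adiabatic: T₂/T₁ = (P₂/P₁)^((γ−1)/γ) ⇒ T₂ = 503×(0.423)^0.248 = 406 K; V₂ = 57.4 L.
For an ideal gas ΔU = nCvΔT with Cv = R/(γ−1) = 25.2 J/(mol·K).
ΔU = 4.30×25.2×(406−503) = -10500 J.

-10500 J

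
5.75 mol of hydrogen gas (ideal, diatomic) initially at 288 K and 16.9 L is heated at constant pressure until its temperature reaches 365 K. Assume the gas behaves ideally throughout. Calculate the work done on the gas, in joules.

-3680 J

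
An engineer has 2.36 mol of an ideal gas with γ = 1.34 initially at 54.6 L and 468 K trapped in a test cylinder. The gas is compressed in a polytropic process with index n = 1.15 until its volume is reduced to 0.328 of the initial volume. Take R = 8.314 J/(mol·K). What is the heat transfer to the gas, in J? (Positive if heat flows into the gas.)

-6230 J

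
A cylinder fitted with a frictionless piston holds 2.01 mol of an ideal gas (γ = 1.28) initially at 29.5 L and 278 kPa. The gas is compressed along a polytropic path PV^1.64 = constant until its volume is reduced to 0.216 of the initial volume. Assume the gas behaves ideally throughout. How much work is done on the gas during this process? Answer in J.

T₁ = P₁V₁/(nR) = 278×29.5/(2.01×8.314) = 491 K.
Polytropic n=1.64: T₂ = T₁(V₁/V₂)^(n−1) = 491×(4.63)^0.64 = 1310 K; P₂ = P₁(V₁/V₂)^n = 3430 kPa.
W = (P₁V₁−P₂V₂)/(n−1) = (278×29.5−3430×6.37)/0.64 = -21400 J.
Work done on the gas = −W_by = 21400 J.

21400 J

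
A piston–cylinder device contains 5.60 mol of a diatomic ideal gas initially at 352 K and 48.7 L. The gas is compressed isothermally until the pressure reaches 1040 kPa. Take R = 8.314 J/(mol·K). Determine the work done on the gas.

P₁ = nRT₁/V₁ = 5.60×8.314×352/48.7 = 337 kPa.
Isothermal: T stays 352 K; PV = const ⇒ V₂ = 15.8 L, P₂ = 1040 kPa.
W = nRT ln(V₂/V₁) = 5.60×8.314×352×ln(0.324) = -18500 J.
Work done on the gas = −W_by = 18500 J.

18500 J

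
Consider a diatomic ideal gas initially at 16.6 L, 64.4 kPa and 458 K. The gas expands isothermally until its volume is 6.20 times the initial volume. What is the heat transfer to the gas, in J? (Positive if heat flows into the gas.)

1950 J

n = P₁V₁/(RT₁) = 64.4×16.6/(8.314×458) = 0.281 mol.
Isothermal: T stays 458 K; PV = const ⇒ V₂ = 103 L, P₂ = 10.4 kPa.
ΔU = 0 (ideal gas, T constant).
W = nRT ln(V₂/V₁) = 0.281×8.314×458×ln(6.20) = 1950 J.
Q = ΔU + W = 1950 J.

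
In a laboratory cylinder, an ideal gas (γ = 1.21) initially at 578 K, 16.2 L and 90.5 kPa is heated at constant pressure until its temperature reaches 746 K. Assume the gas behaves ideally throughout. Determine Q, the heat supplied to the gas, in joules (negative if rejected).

n = P₁V₁/(RT₁) = 90.5×16.2/(8.314×578) = 0.305 mol.
Isobaric: P stays 90.5 kPa; V/T = const ⇒ T₂ = 746 K, V₂ = 20.9 L.
W = PΔV = 90.5×(20.9−16.2) kPa·L = 426 J.
ΔU = nCvΔT = 0.305×39.6×(746−578) = 2030 J.
Q = ΔU + W = nCpΔT = 2460 J.

2460 J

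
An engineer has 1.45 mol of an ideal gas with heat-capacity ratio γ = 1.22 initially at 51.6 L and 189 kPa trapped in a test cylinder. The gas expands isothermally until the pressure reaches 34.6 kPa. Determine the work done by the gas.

16600 J

T₁ = P₁V₁/(nR) = 189×51.6/(1.45×8.314) = 809 K.
Isothermal: T stays 809 K; PV = const ⇒ V₂ = 282 L, P₂ = 34.6 kPa.
W = nRT ln(V₂/V₁) = 1.45×8.314×809×ln(5.46) = 16600 J.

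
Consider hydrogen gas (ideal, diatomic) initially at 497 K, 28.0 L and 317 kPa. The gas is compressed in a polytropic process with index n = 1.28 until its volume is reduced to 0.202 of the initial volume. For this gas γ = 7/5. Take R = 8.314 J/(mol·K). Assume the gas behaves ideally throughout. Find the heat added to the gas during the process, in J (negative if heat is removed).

-5370 J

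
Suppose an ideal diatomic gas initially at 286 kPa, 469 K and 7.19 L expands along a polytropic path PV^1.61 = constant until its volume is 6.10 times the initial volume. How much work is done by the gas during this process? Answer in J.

n = P₁V₁/(RT₁) = 286×7.19/(8.314×469) = 0.527 mol.
Polytropic n=1.61: T₂ = T₁(V₁/V₂)^(n−1) = 469×(0.164)^0.61 = 156 K; P₂ = P₁(V₁/V₂)^n = 15.6 kPa.
W = (P₁V₁−P₂V₂)/(n−1) = (286×7.19−15.6×43.9)/0.61 = 2250 J.

2250 J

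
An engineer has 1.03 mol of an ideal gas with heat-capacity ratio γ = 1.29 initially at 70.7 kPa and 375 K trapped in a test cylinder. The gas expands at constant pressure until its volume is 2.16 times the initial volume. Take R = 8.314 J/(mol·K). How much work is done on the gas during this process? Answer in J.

-3730 J

V₁ = nRT₁/P₁ = 1.03×8.314×375/70.7 = 45.4 L.
Isobaric: P stays 70.7 kPa; V/T = const ⇒ T₂ = 810 K, V₂ = 98.1 L.
W = PΔV = 70.7×(98.1−45.4) kPa·L = 3730 J.
Work done on the gas = −W_by = -3730 J.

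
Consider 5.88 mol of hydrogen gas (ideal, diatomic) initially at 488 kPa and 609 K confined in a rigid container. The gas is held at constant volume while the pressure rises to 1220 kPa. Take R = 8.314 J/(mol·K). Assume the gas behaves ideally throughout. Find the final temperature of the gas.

V₁ = nRT₁/P₁ = 5.88×8.314×609/488 = 61.0 L.
Isochoric: V stays 61.0 L; P/T = const ⇒ T₂ = 1520 K, P₂ = 1220 kPa.

1520 K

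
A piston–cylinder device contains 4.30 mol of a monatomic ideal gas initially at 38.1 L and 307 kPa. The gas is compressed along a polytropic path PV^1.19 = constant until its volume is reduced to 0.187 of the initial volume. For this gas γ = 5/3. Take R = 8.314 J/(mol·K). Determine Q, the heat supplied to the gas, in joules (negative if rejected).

-16500 J

T₁ = P₁V₁/(nR) = 307×38.1/(4.30×8.314) = 327 K.
Polytropic n=1.19: T₂ = T₁(V₁/V₂)^(n−1) = 327×(5.35)^0.19 = 450 K; P₂ = P₁(V₁/V₂)^n = 2260 kPa.
W = (P₁V₁−P₂V₂)/(n−1) = (307×38.1−2260×7.12)/0.19 = -23100 J.
ΔU = nCvΔT = 4.30×12.5×(450−327) = 6580 J.
Q = ΔU + W = -16500 J.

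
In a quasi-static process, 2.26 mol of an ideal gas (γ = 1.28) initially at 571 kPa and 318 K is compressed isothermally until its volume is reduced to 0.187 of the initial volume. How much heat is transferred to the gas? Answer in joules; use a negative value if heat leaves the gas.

V₁ = nRT₁/P₁ = 2.26×8.314×318/571 = 10.5 L.
Isothermal: T stays 318 K; PV = const ⇒ V₂ = 1.96 L, P₂ = 3050 kPa.
ΔU = 0 (ideal gas, T constant).
W = nRT ln(V₂/V₁) = 2.26×8.314×318×ln(0.187) = -10000 J.
Q = ΔU + W = -10000 J.

-10000 J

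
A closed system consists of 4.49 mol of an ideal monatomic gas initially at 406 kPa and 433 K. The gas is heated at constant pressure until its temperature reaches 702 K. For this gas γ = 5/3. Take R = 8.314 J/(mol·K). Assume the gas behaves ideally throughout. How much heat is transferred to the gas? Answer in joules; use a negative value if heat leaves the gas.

25100 J

V₁ = nRT₁/P₁ = 4.49×8.314×433/406 = 39.8 L.
Isobaric: P stays 406 kPa; V/T = const ⇒ T₂ = 702 K, V₂ = 64.5 L.
W = PΔV = 406×(64.5−39.8) kPa·L = 10000 J.
ΔU = nCvΔT = 4.49×12.5×(702−433) = 15100 J.
Q = ΔU + W = nCpΔT = 25100 J.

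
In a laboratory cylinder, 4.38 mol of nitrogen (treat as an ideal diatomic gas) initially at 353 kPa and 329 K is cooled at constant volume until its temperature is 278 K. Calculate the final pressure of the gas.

V₁ = nRT₁/P₁ = 4.38×8.314×329/353 = 33.9 L.
Isochoric: V stays 33.9 L; P/T = const ⇒ T₂ = 278 K, P₂ = 298 kPa.

298 kPa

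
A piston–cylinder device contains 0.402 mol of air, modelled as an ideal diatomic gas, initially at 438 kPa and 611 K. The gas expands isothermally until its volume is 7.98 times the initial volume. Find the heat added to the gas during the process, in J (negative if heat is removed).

4240 J

V₁ = nRT₁/P₁ = 0.402×8.314×611/438 = 4.66 L.
Isothermal: T stays 611 K; PV = const ⇒ V₂ = 37.2 L, P₂ = 54.9 kPa.
ΔU = 0 (ideal gas, T constant).
W = nRT ln(V₂/V₁) = 0.402×8.314×611×ln(7.98) = 4240 J.
Q = ΔU + W = 4240 J.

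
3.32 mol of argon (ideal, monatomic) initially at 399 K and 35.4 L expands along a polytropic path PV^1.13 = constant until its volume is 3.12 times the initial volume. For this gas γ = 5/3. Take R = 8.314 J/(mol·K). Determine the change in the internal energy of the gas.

-2270 J

P₁ = nRT₁/V₁ = 3.32×8.314×399/35.4 = 311 kPa.
Polytropic n=1.13: T₂ = T₁(V₁/V₂)^(n−1) = 399×(0.321)^0.13 = 344 K; P₂ = P₁(V₁/V₂)^n = 86.0 kPa.
For an ideal gas ΔU = nCvΔT with Cv = (3/2)R = 12.5 J/(mol·K).
ΔU = 3.32×12.5×(344−399) = -2270 J.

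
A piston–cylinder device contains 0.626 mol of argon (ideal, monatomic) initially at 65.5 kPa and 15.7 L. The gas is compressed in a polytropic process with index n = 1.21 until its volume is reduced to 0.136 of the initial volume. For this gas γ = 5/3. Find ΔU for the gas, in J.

T₁ = P₁V₁/(nR) = 65.5×15.7/(0.626×8.314) = 198 K.
Polytropic n=1.21: T₂ = T₁(V₁/V₂)^(n−1) = 198×(7.35)^0.21 = 300 K; P₂ = P₁(V₁/V₂)^n = 732 kPa.
For an ideal gas ΔU = nCvΔT with Cv = (3/2)R = 12.5 J/(mol·K).
ΔU = 0.626×12.5×(300−198) = 803 J.

803 J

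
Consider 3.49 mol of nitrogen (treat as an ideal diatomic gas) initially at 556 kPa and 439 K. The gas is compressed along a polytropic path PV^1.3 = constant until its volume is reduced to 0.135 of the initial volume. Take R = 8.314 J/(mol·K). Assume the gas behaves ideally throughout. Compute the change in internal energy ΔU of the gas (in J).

26200 J

V₁ = nRT₁/P₁ = 3.49×8.314×439/556 = 22.9 L.
Polytropic n=1.3: T₂ = T₁(V₁/V₂)^(n−1) = 439×(7.41)^0.30 = 801 K; P₂ = P₁(V₁/V₂)^n = 7510 kPa.
For an ideal gas ΔU = nCvΔT with Cv = (5/2)R = 20.8 J/(mol·K).
ΔU = 3.49×20.8×(801−439) = 26200 J.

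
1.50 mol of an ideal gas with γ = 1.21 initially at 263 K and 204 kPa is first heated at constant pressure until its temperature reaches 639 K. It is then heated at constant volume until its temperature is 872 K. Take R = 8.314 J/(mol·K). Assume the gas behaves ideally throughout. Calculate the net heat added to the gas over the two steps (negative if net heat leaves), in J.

V₁ = nRT₁/P₁ = 1.50×8.314×263/204 = 16.1 L.
Step 1 — Isobaric: P stays 204 kPa; V/T = const ⇒ T₂ = 639 K, V₂ = 39.1 L.
W = PΔV = 204×(39.1−16.1) kPa·L = 4690 J.
ΔU = nCvΔT = 1.50×39.6×(639−263) = 22300 J.
Q = ΔU + W = nCpΔT = 27000 J.
State after step 1: P = 204 kPa, V = 39.1 L, T = 639 K.
Step 2 — Isochoric: V stays 39.1 L; P/T = const ⇒ T₂ = 872 K, P₂ = 278 kPa.
W = 0 (no volume change).
ΔU = nCvΔT = 1.50×39.6×(872−639) = 13800 J.
Q = ΔU = 13800 J.
Net over both steps: W = 4690 J, Q = 40900 J, ΔU = 36200 J.

40900 J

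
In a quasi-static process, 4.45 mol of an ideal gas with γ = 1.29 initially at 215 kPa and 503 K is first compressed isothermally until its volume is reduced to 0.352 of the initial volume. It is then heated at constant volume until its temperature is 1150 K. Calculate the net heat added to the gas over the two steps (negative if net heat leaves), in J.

V₁ = nRT₁/P₁ = 4.45×8.314×503/215 = 86.6 L.
Step 1 — Isothermal: T stays 503 K; PV = const ⇒ V₂ = 30.5 L, P₂ = 611 kPa.
ΔU = 0 (ideal gas, T constant).
W = nRT ln(V₂/V₁) = 4.45×8.314×503×ln(0.352) = -19400 J.
Q = ΔU + W = -19400 J.
State after step 1: P = 611 kPa, V = 30.5 L, T = 503 K.
Step 2 — Isochoric: V stays 30.5 L; P/T = const ⇒ T₂ = 1150 K, P₂ = 1400 kPa.
W = 0 (no volume change).
ΔU = nCvΔT = 4.45×28.7×(1150−503) = 82500 J.
Q = ΔU = 82500 J.
Net over both steps: W = -19400 J, Q = 63100 J, ΔU = 82500 J.

63100 J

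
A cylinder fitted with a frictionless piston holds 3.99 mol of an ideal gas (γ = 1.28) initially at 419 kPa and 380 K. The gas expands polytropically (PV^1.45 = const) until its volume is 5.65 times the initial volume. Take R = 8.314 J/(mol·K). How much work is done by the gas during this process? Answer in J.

15200 J

V₁ = nRT₁/P₁ = 3.99×8.314×380/419 = 30.1 L.
Polytropic n=1.45: T₂ = T₁(V₁/V₂)^(n−1) = 380×(0.177)^0.45 = 174 K; P₂ = P₁(V₁/V₂)^n = 34.0 kPa.
W = (P₁V₁−P₂V₂)/(n−1) = (419×30.1−34.0×170)/0.45 = 15200 J.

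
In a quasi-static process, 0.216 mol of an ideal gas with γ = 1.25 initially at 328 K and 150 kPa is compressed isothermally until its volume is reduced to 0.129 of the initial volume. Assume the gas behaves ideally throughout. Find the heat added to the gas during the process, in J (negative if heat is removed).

-1210 J

V₁ = nRT₁/P₁ = 0.216×8.314×328/150 = 3.93 L.
Isothermal: T stays 328 K; PV = const ⇒ V₂ = 0.507 L, P₂ = 1160 kPa.
ΔU = 0 (ideal gas, T constant).
W = nRT ln(V₂/V₁) = 0.216×8.314×328×ln(0.129) = -1210 J.
Q = ΔU + W = -1210 J.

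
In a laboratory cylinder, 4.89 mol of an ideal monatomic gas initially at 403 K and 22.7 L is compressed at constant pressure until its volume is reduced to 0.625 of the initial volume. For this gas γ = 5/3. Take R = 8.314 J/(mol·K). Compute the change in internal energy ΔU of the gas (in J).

P₁ = nRT₁/V₁ = 4.89×8.314×403/22.7 = 722 kPa.
Isobaric: P stays 722 kPa; V/T = const ⇒ T₂ = 252 K, V₂ = 14.2 L.
For an ideal gas ΔU = nCvΔT with Cv = (3/2)R = 12.5 J/(mol·K).
ΔU = 4.89×12.5×(252−403) = -9220 J.

-9220 J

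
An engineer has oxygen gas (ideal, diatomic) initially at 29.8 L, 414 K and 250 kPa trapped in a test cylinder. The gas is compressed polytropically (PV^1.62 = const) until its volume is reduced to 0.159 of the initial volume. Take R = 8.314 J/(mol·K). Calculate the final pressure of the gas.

4920 kPa

Polytropic n=1.62: T₂ = T₁(V₁/V₂)^(n−1) = 414×(6.29)^0.62 = 1290 K; P₂ = P₁(V₁/V₂)^n = 4920 kPa.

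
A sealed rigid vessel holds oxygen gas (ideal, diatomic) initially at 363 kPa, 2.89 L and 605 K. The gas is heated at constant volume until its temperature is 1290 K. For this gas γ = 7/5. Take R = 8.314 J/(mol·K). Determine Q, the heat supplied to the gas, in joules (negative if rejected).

n = P₁V₁/(RT₁) = 363×2.89/(8.314×605) = 0.209 mol.
Isochoric: V stays 2.89 L; P/T = const ⇒ T₂ = 1290 K, P₂ = 774 kPa.
W = 0 (no volume change).
ΔU = nCvΔT = 0.209×20.8×(1290−605) = 2970 J.
Q = ΔU = 2970 J.

2970 J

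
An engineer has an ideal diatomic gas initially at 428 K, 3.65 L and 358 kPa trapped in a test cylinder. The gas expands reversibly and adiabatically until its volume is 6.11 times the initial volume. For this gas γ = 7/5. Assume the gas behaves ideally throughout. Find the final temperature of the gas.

208 K

Adiabatic: TV^(γ−1) = const ⇒ T₂ = 428×(0.164)^0.400 = 208 K; PV^γ = const ⇒ P₂ = 28.4 kPa.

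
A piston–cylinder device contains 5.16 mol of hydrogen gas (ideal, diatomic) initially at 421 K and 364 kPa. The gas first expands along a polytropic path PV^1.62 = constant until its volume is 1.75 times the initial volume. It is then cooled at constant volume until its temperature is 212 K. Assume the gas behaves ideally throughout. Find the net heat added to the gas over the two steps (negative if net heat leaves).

V₁ = nRT₁/P₁ = 5.16×8.314×421/364 = 49.6 L.
Step 1 — Polytropic n=1.62: T₂ = T₁(V₁/V₂)^(n−1) = 421×(0.571)^0.62 = 298 K; P₂ = P₁(V₁/V₂)^n = 147 kPa.
W = (P₁V₁−P₂V₂)/(n−1) = (364×49.6−147×86.8)/0.62 = 8540 J.
ΔU = nCvΔT = 5.16×20.8×(298−421) = -13200 J.
Q = ΔU + W = -4700 J.
State after step 1: P = 147 kPa, V = 86.8 L, T = 298 K.
Step 2 — Isochoric: V stays 86.8 L; P/T = const ⇒ T₂ = 212 K, P₂ = 105 kPa.
W = 0 (no volume change).
ΔU = nCvΔT = 5.16×20.8×(212−298) = -9180 J.
Q = ΔU = -9180 J.
Net over both steps: W = 8540 J, Q = -13900 J, ΔU = -22400 J.

-13900 J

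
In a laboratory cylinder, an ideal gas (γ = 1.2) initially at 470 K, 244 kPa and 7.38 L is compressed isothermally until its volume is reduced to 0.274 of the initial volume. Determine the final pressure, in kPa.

Isothermal: T stays 470 K; PV = const ⇒ V₂ = 2.02 L, P₂ = 891 kPa.

891 kPa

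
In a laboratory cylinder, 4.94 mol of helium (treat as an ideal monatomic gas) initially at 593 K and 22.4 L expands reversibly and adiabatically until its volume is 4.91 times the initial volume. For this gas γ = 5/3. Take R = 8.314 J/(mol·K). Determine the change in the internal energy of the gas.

-23900 J

P₁ = nRT₁/V₁ = 4.94×8.314×593/22.4 = 1090 kPa.
Adiabatic: TV^(γ−1) = const ⇒ T₂ = 593×(0.204)^0.667 = 205 K; PV^γ = const ⇒ P₂ = 76.7 kPa.
For an ideal gas ΔU = nCvΔT with Cv = (3/2)R = 12.5 J/(mol·K).
ΔU = 4.94×12.5×(205−593) = -23900 J.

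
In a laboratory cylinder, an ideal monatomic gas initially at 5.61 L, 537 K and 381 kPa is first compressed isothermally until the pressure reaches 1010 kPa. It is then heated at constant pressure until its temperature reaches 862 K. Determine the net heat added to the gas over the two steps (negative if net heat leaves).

n = P₁V₁/(RT₁) = 381×5.61/(8.314×537) = 0.479 mol.
Step 1 — Isothermal: T stays 537 K; PV = const ⇒ V₂ = 2.12 L, P₂ = 1010 kPa.
ΔU = 0 (ideal gas, T constant).
W = nRT ln(V₂/V₁) = 0.479×8.314×537×ln(0.377) = -2080 J.
Q = ΔU + W = -2080 J.
State after step 1: P = 1010 kPa, V = 2.12 L, T = 537 K.
Step 2 — Isobaric: P stays 1010 kPa; V/T = const ⇒ T₂ = 862 K, V₂ = 3.40 L.
W = PΔV = 1010×(3.40−2.12) kPa·L = 1290 J.
ΔU = nCvΔT = 0.479×12.5×(862−537) = 1940 J.
Q = ΔU + W = nCpΔT = 3230 J.
Net over both steps: W = -790 J, Q = 1150 J, ΔU = 1940 J.

1150 J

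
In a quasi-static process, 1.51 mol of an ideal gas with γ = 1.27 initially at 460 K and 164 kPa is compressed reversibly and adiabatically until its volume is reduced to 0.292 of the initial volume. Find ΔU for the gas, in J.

V₁ = nRT₁/P₁ = 1.51×8.314×460/164 = 35.2 L.
Adiabatic: TV^(γ−1) = const ⇒ T₂ = 460×(3.42)^0.270 = 641 K; PV^γ = const ⇒ P₂ = 783 kPa.
For an ideal gas ΔU = nCvΔT with Cv = R/(γ−1) = 30.8 J/(mol·K).
ΔU = 1.51×30.8×(641−460) = 8430 J.

8430 J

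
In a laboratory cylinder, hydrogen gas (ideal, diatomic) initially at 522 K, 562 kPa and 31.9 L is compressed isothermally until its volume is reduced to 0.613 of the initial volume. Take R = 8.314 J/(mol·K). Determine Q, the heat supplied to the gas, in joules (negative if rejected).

-8770 J

n = P₁V₁/(RT₁) = 562×31.9/(8.314×522) = 4.13 mol.
Isothermal: T stays 522 K; PV = const ⇒ V₂ = 19.6 L, P₂ = 917 kPa.
ΔU = 0 (ideal gas, T constant).
W = nRT ln(V₂/V₁) = 4.13×8.314×522×ln(0.613) = -8770 J.
Q = ΔU + W = -8770 J.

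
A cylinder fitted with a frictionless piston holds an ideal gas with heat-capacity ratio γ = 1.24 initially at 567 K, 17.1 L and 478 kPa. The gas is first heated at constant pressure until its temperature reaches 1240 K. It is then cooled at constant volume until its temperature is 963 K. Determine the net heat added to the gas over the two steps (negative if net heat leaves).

33500 J

n = P₁V₁/(RT₁) = 478×17.1/(8.314×567) = 1.73 mol.
Step 1 — Isobaric: P stays 478 kPa; V/T = const ⇒ T₂ = 1240 K, V₂ = 37.4 L.
W = PΔV = 478×(37.4−17.1) kPa·L = 9700 J.
ΔU = nCvΔT = 1.73×34.6×(1240−567) = 40400 J.
Q = ΔU + W = nCpΔT = 50100 J.
State after step 1: P = 478 kPa, V = 37.4 L, T = 1240 K.
Step 2 — Isochoric: V stays 37.4 L; P/T = const ⇒ T₂ = 963 K, P₂ = 371 kPa.
W = 0 (no volume change).
ΔU = nCvΔT = 1.73×34.6×(963−1240) = -16600 J.
Q = ΔU = -16600 J.
Net over both steps: W = 9700 J, Q = 33500 J, ΔU = 23800 J.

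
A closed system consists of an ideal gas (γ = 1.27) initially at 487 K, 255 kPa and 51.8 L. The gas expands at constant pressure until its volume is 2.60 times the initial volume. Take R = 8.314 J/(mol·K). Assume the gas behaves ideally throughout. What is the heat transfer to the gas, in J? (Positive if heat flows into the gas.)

99400 J

n = P₁V₁/(RT₁) = 255×51.8/(8.314×487) = 3.26 mol.
Isobaric: P stays 255 kPa; V/T = const ⇒ T₂ = 1270 K, V₂ = 135 L.
W = PΔV = 255×(135−51.8) kPa·L = 21100 J.
ΔU = nCvΔT = 3.26×30.8×(1270−487) = 78300 J.
Q = ΔU + W = nCpΔT = 99400 J.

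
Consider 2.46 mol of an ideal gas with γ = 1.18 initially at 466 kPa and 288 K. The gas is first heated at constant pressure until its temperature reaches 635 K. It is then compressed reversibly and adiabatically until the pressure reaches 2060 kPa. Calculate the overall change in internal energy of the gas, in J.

V₁ = nRT₁/P₁ = 2.46×8.314×288/466 = 12.6 L.
Step 1 — Isobaric: P stays 466 kPa; V/T = const ⇒ T₂ = 635 K, V₂ = 27.9 L.
W = PΔV = 466×(27.9−12.6) kPa·L = 7100 J.
ΔU = nCvΔT = 2.46×46.2×(635−288) = 39400 J.
Q = ΔU + W = nCpΔT = 46500 J.
State after step 1: P = 466 kPa, V = 27.9 L, T = 635 K.
Step 2 — Adiabatic: T₂/T₁ = (P₂/P₁)^((γ−1)/γ) ⇒ T₂ = 635×(4.42)^0.153 = 797 K; V₂ = 7.91 L.
ΔU = nCvΔT = 2.46×46.2×(797−635) = 18400 J.
Q = 0 for an adiabatic process, so W = −ΔU = -18400 J.
Net over both steps: W = -11300 J, Q = 46500 J, ΔU = 57800 J.

57800 J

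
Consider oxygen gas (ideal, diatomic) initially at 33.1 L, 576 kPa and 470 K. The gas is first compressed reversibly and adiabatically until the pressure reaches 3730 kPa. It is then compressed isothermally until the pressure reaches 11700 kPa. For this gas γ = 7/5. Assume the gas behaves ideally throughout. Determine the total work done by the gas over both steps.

-70800 J

n = P₁V₁/(RT₁) = 576×33.1/(8.314×470) = 4.88 mol.
Step 1 — Adiabatic: T₂/T₁ = (P₂/P₁)^((γ−1)/γ) ⇒ T₂ = 470×(6.48)^0.286 = 801 K; V₂ = 8.72 L.
ΔU = nCvΔT = 4.88×20.8×(801−470) = 33600 J.
Q = 0 for an adiabatic process, so W = −ΔU = -33600 J.
State after step 1: P = 3730 kPa, V = 8.72 L, T = 801 K.
Step 2 — Isothermal: T stays 801 K; PV = const ⇒ V₂ = 2.78 L, P₂ = 11700 kPa.
ΔU = 0 (ideal gas, T constant).
W = nRT ln(V₂/V₁) = 4.88×8.314×801×ln(0.319) = -37200 J.
Q = ΔU + W = -37200 J.
Net over both steps: W = -70800 J, Q = -37200 J, ΔU = 33600 J.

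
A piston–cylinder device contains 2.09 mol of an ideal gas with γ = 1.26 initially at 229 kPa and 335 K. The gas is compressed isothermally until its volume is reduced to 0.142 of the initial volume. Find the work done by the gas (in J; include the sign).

V₁ = nRT₁/P₁ = 2.09×8.314×335/229 = 25.4 L.
Isothermal: T stays 335 K; PV = const ⇒ V₂ = 3.61 L, P₂ = 1610 kPa.
W = nRT ln(V₂/V₁) = 2.09×8.314×335×ln(0.142) = -11400 J.

-11400 J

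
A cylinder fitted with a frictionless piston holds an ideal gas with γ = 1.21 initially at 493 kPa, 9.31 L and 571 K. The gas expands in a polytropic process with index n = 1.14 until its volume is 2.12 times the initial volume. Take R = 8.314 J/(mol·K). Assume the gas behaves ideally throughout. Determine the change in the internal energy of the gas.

-2180 J

n = P₁V₁/(RT₁) = 493×9.31/(8.314×571) = 0.967 mol.
Polytropic n=1.14: T₂ = T₁(V₁/V₂)^(n−1) = 571×(0.472)^0.14 = 514 K; P₂ = P₁(V₁/V₂)^n = 209 kPa.
For an ideal gas ΔU = nCvΔT with Cv = R/(γ−1) = 39.6 J/(mol·K).
ΔU = 0.967×39.6×(514−571) = -2180 J.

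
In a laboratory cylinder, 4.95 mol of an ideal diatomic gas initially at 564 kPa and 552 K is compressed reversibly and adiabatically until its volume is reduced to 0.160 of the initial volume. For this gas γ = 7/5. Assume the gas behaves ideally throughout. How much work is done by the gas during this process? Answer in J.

-61400 J

V₁ = nRT₁/P₁ = 4.95×8.314×552/564 = 40.3 L.
Adiabatic: TV^(γ−1) = const ⇒ T₂ = 552×(6.25)^0.400 = 1150 K; PV^γ = const ⇒ P₂ = 7340 kPa.
ΔU = nCvΔT = 4.95×20.8×(1150−552) = 61400 J.
Q = 0 for an adiabatic process, so W = −ΔU = -61400 J.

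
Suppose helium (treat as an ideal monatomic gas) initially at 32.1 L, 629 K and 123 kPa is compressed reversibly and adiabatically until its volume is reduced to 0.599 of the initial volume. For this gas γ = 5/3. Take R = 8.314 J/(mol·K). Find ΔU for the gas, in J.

n = P₁V₁/(RT₁) = 123×32.1/(8.314×629) = 0.755 mol.
Adiabatic: TV^(γ−1) = const ⇒ T₂ = 629×(1.67)^0.667 = 885 K; PV^γ = const ⇒ P₂ = 289 kPa.
For an ideal gas ΔU = nCvΔT with Cv = (3/2)R = 12.5 J/(mol·K).
ΔU = 0.755×12.5×(885−629) = 2410 J.

2410 J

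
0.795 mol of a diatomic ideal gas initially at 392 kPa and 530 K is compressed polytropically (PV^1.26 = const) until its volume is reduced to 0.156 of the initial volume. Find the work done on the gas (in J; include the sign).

8370 J

V₁ = nRT₁/P₁ = 0.795×8.314×530/392 = 8.94 L.
Polytropic n=1.26: T₂ = T₁(V₁/V₂)^(n−1) = 530×(6.41)^0.26 = 859 K; P₂ = P₁(V₁/V₂)^n = 4070 kPa.
W = (P₁V₁−P₂V₂)/(n−1) = (392×8.94−4070×1.39)/0.26 = -8370 J.
Work done on the gas = −W_by = 8370 J.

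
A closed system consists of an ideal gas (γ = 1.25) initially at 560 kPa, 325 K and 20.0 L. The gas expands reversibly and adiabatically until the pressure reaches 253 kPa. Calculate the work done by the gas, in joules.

6580 J

n = P₁V₁/(RT₁) = 560×20.0/(8.314×325) = 4.15 mol.
Adiabatic: T₂/T₁ = (P₂/P₁)^((γ−1)/γ) ⇒ T₂ = 325×(0.452)^0.200 = 277 K; V₂ = 37.8 L.
ΔU = nCvΔT = 4.15×33.3×(277−325) = -6580 J.
Q = 0 for an adiabatic process, so W = −ΔU = 6580 J.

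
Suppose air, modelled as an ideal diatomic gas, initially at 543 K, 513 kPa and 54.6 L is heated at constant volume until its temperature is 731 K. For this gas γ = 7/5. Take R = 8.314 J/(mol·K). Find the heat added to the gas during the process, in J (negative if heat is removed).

24200 J

n = P₁V₁/(RT₁) = 513×54.6/(8.314×543) = 6.20 mol.
Isochoric: V stays 54.6 L; P/T = const ⇒ T₂ = 731 K, P₂ = 691 kPa.
W = 0 (no volume change).
ΔU = nCvΔT = 6.20×20.8×(731−543) = 24200 J.
Q = ΔU = 24200 J.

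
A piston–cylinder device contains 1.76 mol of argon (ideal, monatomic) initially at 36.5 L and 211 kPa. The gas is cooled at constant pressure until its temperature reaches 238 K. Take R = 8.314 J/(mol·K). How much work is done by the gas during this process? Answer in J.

T₁ = P₁V₁/(nR) = 211×36.5/(1.76×8.314) = 526 K.
Isobaric: P stays 211 kPa; V/T = const ⇒ T₂ = 238 K, V₂ = 16.5 L.
W = PΔV = 211×(16.5−36.5) kPa·L = -4220 J.

-4220 J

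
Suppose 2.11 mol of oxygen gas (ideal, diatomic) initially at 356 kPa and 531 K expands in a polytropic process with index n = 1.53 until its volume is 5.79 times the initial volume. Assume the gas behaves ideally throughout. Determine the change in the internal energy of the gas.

-14100 J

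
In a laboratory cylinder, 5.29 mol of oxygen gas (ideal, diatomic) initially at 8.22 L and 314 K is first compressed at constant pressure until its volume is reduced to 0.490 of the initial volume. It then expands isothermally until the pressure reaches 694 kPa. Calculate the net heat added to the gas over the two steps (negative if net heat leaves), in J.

-18700 J

P₁ = nRT₁/V₁ = 5.29×8.314×314/8.22 = 1680 kPa.
Step 1 — Isobaric: P stays 1680 kPa; V/T = const ⇒ T₂ = 154 K, V₂ = 4.03 L.
W = PΔV = 1680×(4.03−8.22) kPa·L = -7040 J.
ΔU = nCvΔT = 5.29×20.8×(154−314) = -17600 J.
Q = ΔU + W = nCpΔT = -24700 J.
State after step 1: P = 1680 kPa, V = 4.03 L, T = 154 K.
Step 2 — Isothermal: T stays 154 K; PV = const ⇒ V₂ = 9.75 L, P₂ = 694 kPa.
ΔU = 0 (ideal gas, T constant).
W = nRT ln(V₂/V₁) = 5.29×8.314×154×ln(2.42) = 5980 J.
Q = ΔU + W = 5980 J.
Net over both steps: W = -1060 J, Q = -18700 J, ΔU = -17600 J.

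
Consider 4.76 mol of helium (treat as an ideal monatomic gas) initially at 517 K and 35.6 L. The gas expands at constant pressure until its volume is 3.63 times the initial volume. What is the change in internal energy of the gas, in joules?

80700 J

P₁ = nRT₁/V₁ = 4.76×8.314×517/35.6 = 575 kPa.
Isobaric: P stays 575 kPa; V/T = const ⇒ T₂ = 1880 K, V₂ = 129 L.
For an ideal gas ΔU = nCvΔT with Cv = (3/2)R = 12.5 J/(mol·K).
ΔU = 4.76×12.5×(1880−517) = 80700 J.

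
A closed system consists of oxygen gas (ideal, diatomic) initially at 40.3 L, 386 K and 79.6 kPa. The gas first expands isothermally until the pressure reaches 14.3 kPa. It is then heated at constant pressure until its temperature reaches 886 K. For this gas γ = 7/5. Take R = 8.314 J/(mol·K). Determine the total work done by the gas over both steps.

n = P₁V₁/(RT₁) = 79.6×40.3/(8.314×386) = 1.00 mol.
Step 1 — Isothermal: T stays 386 K; PV = const ⇒ V₂ = 224 L, P₂ = 14.3 kPa.
ΔU = 0 (ideal gas, T constant).
W = nRT ln(V₂/V₁) = 1.00×8.314×386×ln(5.57) = 5510 J.
Q = ΔU + W = 5510 J.
State after step 1: P = 14.3 kPa, V = 224 L, T = 386 K.
Step 2 — Isobaric: P stays 14.3 kPa; V/T = const ⇒ T₂ = 886 K, V₂ = 515 L.
W = PΔV = 14.3×(515−224) kPa·L = 4160 J.
ΔU = nCvΔT = 1.00×20.8×(886−386) = 10400 J.
Q = ΔU + W = nCpΔT = 14500 J.
Net over both steps: W = 9660 J, Q = 20100 J, ΔU = 10400 J.

9660 J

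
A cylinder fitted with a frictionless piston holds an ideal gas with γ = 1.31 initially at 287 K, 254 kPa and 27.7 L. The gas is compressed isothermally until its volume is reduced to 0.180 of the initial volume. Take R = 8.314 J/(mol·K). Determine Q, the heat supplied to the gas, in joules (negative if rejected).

-12100 J

n = P₁V₁/(RT₁) = 254×27.7/(8.314×287) = 2.95 mol.
Isothermal: T stays 287 K; PV = const ⇒ V₂ = 4.99 L, P₂ = 1410 kPa.
ΔU = 0 (ideal gas, T constant).
W = nRT ln(V₂/V₁) = 2.95×8.314×287×ln(0.180) = -12100 J.
Q = ΔU + W = -12100 J.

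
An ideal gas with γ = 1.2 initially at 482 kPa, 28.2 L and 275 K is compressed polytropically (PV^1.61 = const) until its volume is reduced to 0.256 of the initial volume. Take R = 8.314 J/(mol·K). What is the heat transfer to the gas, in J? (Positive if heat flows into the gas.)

59200 J

n = P₁V₁/(RT₁) = 482×28.2/(8.314×275) = 5.95 mol.
Polytropic n=1.61: T₂ = T₁(V₁/V₂)^(n−1) = 275×(3.91)^0.61 = 631 K; P₂ = P₁(V₁/V₂)^n = 4320 kPa.
W = (P₁V₁−P₂V₂)/(n−1) = (482×28.2−4320×7.22)/0.61 = -28900 J.
ΔU = nCvΔT = 5.95×41.6×(631−275) = 88100 J.
Q = ΔU + W = 59200 J.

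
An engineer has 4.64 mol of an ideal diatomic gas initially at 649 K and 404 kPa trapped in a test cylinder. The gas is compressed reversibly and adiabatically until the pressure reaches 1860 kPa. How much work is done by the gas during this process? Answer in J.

-34200 J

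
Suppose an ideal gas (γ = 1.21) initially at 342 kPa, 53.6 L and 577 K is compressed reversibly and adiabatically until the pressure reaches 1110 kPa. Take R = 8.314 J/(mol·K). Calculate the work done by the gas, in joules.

n = P₁V₁/(RT₁) = 342×53.6/(8.314×577) = 3.82 mol.
Adiabatic: T₂/T₁ = (P₂/P₁)^((γ−1)/γ) ⇒ T₂ = 577×(3.25)^0.174 = 708 K; V₂ = 20.3 L.
ΔU = nCvΔT = 3.82×39.6×(708−577) = 19800 J.
Q = 0 for an adiabatic process, so W = −ΔU = -19800 J.

-19800 J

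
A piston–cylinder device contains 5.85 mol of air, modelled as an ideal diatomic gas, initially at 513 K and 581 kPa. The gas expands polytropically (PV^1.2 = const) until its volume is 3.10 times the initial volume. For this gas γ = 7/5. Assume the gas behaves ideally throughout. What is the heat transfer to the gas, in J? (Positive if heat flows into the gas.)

V₁ = nRT₁/P₁ = 5.85×8.314×513/581 = 42.9 L.
Polytropic n=1.2: T₂ = T₁(V₁/V₂)^(n−1) = 513×(0.323)^0.20 = 409 K; P₂ = P₁(V₁/V₂)^n = 149 kPa.
W = (P₁V₁−P₂V₂)/(n−1) = (581×42.9−149×133)/0.20 = 25300 J.
ΔU = nCvΔT = 5.85×20.8×(409−513) = -12600 J.
Q = ΔU + W = 12600 J.

12600 J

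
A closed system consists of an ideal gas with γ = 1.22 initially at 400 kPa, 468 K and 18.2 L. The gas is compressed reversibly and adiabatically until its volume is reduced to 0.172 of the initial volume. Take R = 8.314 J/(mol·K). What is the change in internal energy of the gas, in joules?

n = P₁V₁/(RT₁) = 400×18.2/(8.314×468) = 1.87 mol.
Adiabatic: TV^(γ−1) = const ⇒ T₂ = 468×(5.81)^0.220 = 689 K; PV^γ = const ⇒ P₂ = 3430 kPa.
For an ideal gas ΔU = nCvΔT with Cv = R/(γ−1) = 37.8 J/(mol·K).
ΔU = 1.87×37.8×(689−468) = 15600 J.

15600 J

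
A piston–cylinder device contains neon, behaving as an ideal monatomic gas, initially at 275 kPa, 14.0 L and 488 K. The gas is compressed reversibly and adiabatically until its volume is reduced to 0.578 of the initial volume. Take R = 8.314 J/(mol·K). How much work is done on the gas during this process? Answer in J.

2550 J

n = P₁V₁/(RT₁) = 275×14.0/(8.314×488) = 0.949 mol.
Adiabatic: TV^(γ−1) = const ⇒ T₂ = 488×(1.73)^0.667 = 703 K; PV^γ = const ⇒ P₂ = 686 kPa.
ΔU = nCvΔT = 0.949×12.5×(703−488) = 2550 J.
Q = 0 for an adiabatic process, so W = −ΔU = -2550 J.
Work done on the gas = −W_by = 2550 J.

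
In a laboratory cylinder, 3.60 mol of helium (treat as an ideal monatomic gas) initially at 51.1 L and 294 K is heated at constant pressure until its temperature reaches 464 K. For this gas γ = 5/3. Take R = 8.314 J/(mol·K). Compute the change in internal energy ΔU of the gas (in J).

P₁ = nRT₁/V₁ = 3.60×8.314×294/51.1 = 172 kPa.
Isobaric: P stays 172 kPa; V/T = const ⇒ T₂ = 464 K, V₂ = 80.6 L.
For an ideal gas ΔU = nCvΔT with Cv = (3/2)R = 12.5 J/(mol·K).
ΔU = 3.60×12.5×(464−294) = 7630 J.

7630 J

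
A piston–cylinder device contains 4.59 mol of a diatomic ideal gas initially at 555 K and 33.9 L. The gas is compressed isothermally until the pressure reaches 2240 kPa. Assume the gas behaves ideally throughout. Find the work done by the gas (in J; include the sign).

P₁ = nRT₁/V₁ = 4.59×8.314×555/33.9 = 625 kPa.
Isothermal: T stays 555 K; PV = const ⇒ V₂ = 9.46 L, P₂ = 2240 kPa.
W = nRT ln(V₂/V₁) = 4.59×8.314×555×ln(0.279) = -27000 J.

-27000 J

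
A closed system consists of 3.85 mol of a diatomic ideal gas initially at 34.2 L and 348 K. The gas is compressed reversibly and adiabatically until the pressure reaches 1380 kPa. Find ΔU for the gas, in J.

14200 J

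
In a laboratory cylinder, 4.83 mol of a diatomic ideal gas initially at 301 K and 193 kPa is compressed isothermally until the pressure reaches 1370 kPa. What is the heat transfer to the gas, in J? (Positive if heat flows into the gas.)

V₁ = nRT₁/P₁ = 4.83×8.314×301/193 = 62.6 L.
Isothermal: T stays 301 K; PV = const ⇒ V₂ = 8.82 L, P₂ = 1370 kPa.
ΔU = 0 (ideal gas, T constant).
W = nRT ln(V₂/V₁) = 4.83×8.314×301×ln(0.141) = -23700 J.
Q = ΔU + W = -23700 J.

-23700 J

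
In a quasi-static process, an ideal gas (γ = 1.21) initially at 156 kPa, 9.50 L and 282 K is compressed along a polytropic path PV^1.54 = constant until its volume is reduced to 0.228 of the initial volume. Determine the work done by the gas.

-3350 J

n = P₁V₁/(RT₁) = 156×9.50/(8.314×282) = 0.632 mol.
Polytropic n=1.54: T₂ = T₁(V₁/V₂)^(n−1) = 282×(4.39)^0.54 = 627 K; P₂ = P₁(V₁/V₂)^n = 1520 kPa.
W = (P₁V₁−P₂V₂)/(n−1) = (156×9.50−1520×2.17)/0.54 = -3350 J.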